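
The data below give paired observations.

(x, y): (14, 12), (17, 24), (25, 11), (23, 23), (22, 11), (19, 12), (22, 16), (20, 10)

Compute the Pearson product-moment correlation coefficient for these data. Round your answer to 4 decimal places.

-0.0557

n = 8, Σx = 162, Σy = 119, Σx² = 3368, Σy² = 1991, Σxy = 2402
nΣxy − ΣxΣy = 19216 − 19278 = -62
nΣx² − (Σx)² = 26944 − 26244 = 700; nΣy² − (Σy)² = 15928 − 14161 = 1767
r = -62 / √(700 × 1767) = -62 / 1112.1601 ≈ -0.0557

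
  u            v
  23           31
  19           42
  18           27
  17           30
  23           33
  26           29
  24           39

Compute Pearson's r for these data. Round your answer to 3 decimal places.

0.053

n = 7, Σu = 150, Σv = 231, Σu² = 3284, Σv² = 7805, Σuv = 4956
nΣuv − ΣuΣv = 34692 − 34650 = 42
nΣu² − (Σu)² = 22988 − 22500 = 488; nΣv² − (Σv)² = 54635 − 53361 = 1274
r = 42 / √(488 × 1274) = 42 / 788.4872 ≈ 0.053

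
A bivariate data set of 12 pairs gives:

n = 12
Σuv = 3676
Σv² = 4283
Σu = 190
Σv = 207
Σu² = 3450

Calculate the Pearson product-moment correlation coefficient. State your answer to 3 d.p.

0.711

r = (nΣuv − ΣuΣv) / √[(nΣu² − (Σu)²)(nΣv² − (Σv)²)]
Numerator: 12×3676 − 190×207 = 4782
Denominator: √[(41400 − 36100)(51396 − 42849)] = √[5300 × 8547] = 6730.4606
r = 4782 / 6730.4606 ≈ 0.711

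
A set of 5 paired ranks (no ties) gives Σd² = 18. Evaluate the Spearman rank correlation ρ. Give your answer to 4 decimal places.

ρ = 1 − 6Σd² / [n(n²−1)] = 1 − 6×18 / (5×24)
  = 1 − 108/120 = 1 − 0.90000 ≈ 0.1000

0.1000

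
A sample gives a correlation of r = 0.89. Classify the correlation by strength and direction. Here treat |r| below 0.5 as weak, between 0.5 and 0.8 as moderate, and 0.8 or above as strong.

strong positive

r = 0.89 > 0 so the relationship is positive.
|r| = 0.89, which falls in the strong range.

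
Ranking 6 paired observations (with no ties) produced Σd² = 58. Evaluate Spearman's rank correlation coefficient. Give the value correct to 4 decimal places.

-0.6571

ρ = 1 − 6Σd² / [n(n²−1)] = 1 − 6×58 / (6×35)
  = 1 − 348/210 = 1 − 1.65714 ≈ -0.6571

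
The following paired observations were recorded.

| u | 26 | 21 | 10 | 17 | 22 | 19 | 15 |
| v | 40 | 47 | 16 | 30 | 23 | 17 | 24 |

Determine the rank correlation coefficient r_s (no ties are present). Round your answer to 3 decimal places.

0.536

Rank u: 7, 5, 1, 3, 6, 4, 2
Rank v: 6, 7, 1, 5, 3, 2, 4
d = rank(u) − rank(v): 1, -2, 0, -2, 3, 2, -2; Σd² = 26
ρ = 1 − 6Σd² / [n(n²−1)] = 1 − 6×26 / (7×48) = 1 − 156/336 ≈ 0.536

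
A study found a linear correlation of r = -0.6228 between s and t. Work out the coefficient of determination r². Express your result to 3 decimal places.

r² = (-0.6228)² = 0.388

0.388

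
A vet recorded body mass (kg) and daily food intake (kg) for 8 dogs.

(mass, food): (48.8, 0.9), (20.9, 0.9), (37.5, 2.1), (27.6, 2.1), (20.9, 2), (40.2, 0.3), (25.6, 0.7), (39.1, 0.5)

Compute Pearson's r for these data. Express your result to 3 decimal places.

n = 8, Σx = 260.6, Σy = 9.5, Σx² = 9223.28, Σy² = 15.27, Σxy = 290.77
nΣxy − ΣxΣy = 2326.16 − 2475.7 = -149.54
nΣx² − (Σx)² = 73786.24 − 67912.36 = 5873.88; nΣy² − (Σy)² = 122.16 − 90.25 = 31.91
r = -149.54 / √(5873.88 × 31.91) = -149.54 / 432.9382 ≈ -0.345

-0.345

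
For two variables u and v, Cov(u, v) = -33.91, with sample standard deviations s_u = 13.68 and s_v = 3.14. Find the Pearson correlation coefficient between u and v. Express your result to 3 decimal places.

-0.789

r = Cov(u,v) / (s_u · s_v) = -33.91 / (13.68 × 3.14)
  = -33.91 / 42.9552 ≈ -0.789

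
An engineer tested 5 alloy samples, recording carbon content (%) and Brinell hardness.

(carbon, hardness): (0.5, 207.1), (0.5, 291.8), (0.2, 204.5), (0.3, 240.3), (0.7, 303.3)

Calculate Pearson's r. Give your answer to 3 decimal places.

0.721

n = 5, Σx = 2.2, Σy = 1247, Σx² = 1.12, Σy² = 319592.88, Σxy = 574.75
nΣxy − ΣxΣy = 2873.75 − 2743.4 = 130.35
nΣx² − (Σx)² = 5.6 − 4.84 = 0.76; nΣy² − (Σy)² = 1597964.4 − 1555009 = 42955.4
r = 130.35 / √(0.76 × 42955.4) = 130.35 / 180.6823 ≈ 0.721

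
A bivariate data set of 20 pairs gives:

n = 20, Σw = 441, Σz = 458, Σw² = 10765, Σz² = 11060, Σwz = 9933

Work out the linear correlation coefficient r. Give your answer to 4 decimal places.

r = (nΣwz − ΣwΣz) / √[(nΣw² − (Σw)²)(nΣz² − (Σz)²)]
Numerator: 20×9933 − 441×458 = -3318
Denominator: √[(215300 − 194481)(221200 − 209764)] = √[20819 × 11436] = 15430.0384
r = -3318 / 15430.0384 ≈ -0.2150

-0.2150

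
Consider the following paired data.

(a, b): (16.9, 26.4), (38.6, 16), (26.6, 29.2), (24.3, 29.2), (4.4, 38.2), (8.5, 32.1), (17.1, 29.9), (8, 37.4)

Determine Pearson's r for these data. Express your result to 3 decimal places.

n = 8, Σa = 144.4, Σb = 238.4, Σa² = 3521.64, Σb² = 7440.66, Σab = 3801.46
nΣab − ΣaΣb = 30411.68 − 34424.96 = -4013.28
nΣa² − (Σa)² = 28173.12 − 20851.36 = 7321.76; nΣb² − (Σb)² = 59525.28 − 56834.56 = 2690.72
r = -4013.28 / √(7321.76 × 2690.72) = -4013.28 / 4438.5590 ≈ -0.904

-0.904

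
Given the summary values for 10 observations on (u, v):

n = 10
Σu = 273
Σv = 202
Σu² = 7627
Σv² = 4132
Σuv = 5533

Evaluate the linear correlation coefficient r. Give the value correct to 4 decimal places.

0.1941

r = (nΣuv − ΣuΣv) / √[(nΣu² − (Σu)²)(nΣv² − (Σv)²)]
Numerator: 10×5533 − 273×202 = 184
Denominator: √[(76270 − 74529)(41320 − 40804)] = √[1741 × 516] = 947.8164
r = 184 / 947.8164 ≈ 0.1941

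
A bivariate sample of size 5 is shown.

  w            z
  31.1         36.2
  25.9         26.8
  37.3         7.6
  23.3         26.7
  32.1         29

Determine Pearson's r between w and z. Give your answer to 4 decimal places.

n = 5, Σw = 149.7, Σz = 126.3, Σw² = 4602.61, Σz² = 3640.33, Σwz = 3656.43
nΣwz − ΣwΣz = 18282.15 − 18907.11 = -624.96
nΣw² − (Σw)² = 23013.05 − 22410.09 = 602.96; nΣz² − (Σz)² = 18201.65 − 15951.69 = 2249.96
r = -624.96 / √(602.96 × 2249.96) = -624.96 / 1164.7471 ≈ -0.5366

-0.5366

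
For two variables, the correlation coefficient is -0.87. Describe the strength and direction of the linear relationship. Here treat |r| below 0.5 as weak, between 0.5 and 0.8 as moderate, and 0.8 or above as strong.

r = -0.87 < 0 so the relationship is negative.
|r| = 0.87, which falls in the strong range.

strong negative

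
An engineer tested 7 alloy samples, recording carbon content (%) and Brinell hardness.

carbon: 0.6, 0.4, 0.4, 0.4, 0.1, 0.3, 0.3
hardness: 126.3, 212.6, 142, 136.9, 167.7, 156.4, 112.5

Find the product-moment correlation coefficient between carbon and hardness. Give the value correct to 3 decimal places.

n = 7, Σx = 2.5, Σy = 1054.4, Σx² = 1.03, Σy² = 165296.56, Σxy = 369.82
nΣxy − ΣxΣy = 2588.74 − 2636 = -47.26
nΣx² − (Σx)² = 7.21 − 6.25 = 0.96; nΣy² − (Σy)² = 1157075.92 − 1111759.36 = 45316.56
r = -47.26 / √(0.96 × 45316.56) = -47.26 / 208.5759 ≈ -0.227

-0.227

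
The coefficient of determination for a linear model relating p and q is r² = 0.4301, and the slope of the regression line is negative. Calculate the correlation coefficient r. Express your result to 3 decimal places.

-0.656

|r| = √0.4301 = 0.656
The association is negative, so r = −0.656.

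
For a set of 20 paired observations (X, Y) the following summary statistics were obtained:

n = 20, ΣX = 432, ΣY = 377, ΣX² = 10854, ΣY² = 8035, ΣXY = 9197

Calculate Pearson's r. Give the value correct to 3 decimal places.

r = (nΣXY − ΣXΣY) / √[(nΣX² − (ΣX)²)(nΣY² − (ΣY)²)]
Numerator: 20×9197 − 432×377 = 21076
Denominator: √[(217080 − 186624)(160700 − 142129)] = √[30456 × 18571] = 23782.3123
r = 21076 / 23782.3123 ≈ 0.886

0.886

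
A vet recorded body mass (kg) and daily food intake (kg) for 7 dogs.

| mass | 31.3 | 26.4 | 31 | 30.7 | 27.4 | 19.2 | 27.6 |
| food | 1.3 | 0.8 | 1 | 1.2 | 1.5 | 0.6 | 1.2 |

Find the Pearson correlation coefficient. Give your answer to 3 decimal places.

0.667

n = 7, Σx = 193.6, Σy = 7.6, Σx² = 5461.3, Σy² = 8.82, Σxy = 215.39
nΣxy − ΣxΣy = 1507.73 − 1471.36 = 36.37
nΣx² − (Σx)² = 38229.1 − 37480.96 = 748.14; nΣy² − (Σy)² = 61.74 − 57.76 = 3.98
r = 36.37 / √(748.14 × 3.98) = 36.37 / 54.5674 ≈ 0.667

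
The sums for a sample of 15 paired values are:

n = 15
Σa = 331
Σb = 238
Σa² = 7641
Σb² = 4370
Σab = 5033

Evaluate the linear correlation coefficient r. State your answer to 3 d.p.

r = (nΣab − ΣaΣb) / √[(nΣa² − (Σa)²)(nΣb² − (Σb)²)]
Numerator: 15×5033 − 331×238 = -3283
Denominator: √[(114615 − 109561)(65550 − 56644)] = √[5054 × 8906] = 6709.0181
r = -3283 / 6709.0181 ≈ -0.489

-0.489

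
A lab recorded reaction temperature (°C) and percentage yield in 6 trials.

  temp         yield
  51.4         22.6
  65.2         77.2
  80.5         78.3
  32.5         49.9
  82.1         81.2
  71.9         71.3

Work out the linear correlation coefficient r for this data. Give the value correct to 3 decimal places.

n = 6, Σx = 383.6, Σy = 380.5, Σx² = 26339.52, Σy² = 26768.63, Σxy = 25912.97
nΣxy − ΣxΣy = 155477.82 − 145959.8 = 9518.02
nΣx² − (Σx)² = 158037.12 − 147148.96 = 10888.16; nΣy² − (Σy)² = 160611.78 − 144780.25 = 15831.53
r = 9518.02 / √(10888.16 × 15831.53) = 9518.02 / 13129.2129 ≈ 0.725

0.725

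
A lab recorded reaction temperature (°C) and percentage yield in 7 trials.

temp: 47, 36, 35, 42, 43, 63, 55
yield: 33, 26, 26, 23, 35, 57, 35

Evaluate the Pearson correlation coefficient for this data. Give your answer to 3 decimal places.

0.876

n = 7, Σx = 321, Σy = 235, Σx² = 15337, Σy² = 8669, Σxy = 11384
nΣxy − ΣxΣy = 79688 − 75435 = 4253
nΣx² − (Σx)² = 107359 − 103041 = 4318; nΣy² − (Σy)² = 60683 − 55225 = 5458
r = 4253 / √(4318 × 5458) = 4253 / 4854.6518 ≈ 0.876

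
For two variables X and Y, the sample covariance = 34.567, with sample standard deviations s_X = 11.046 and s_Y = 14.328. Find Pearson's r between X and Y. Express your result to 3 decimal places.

r = Cov(X,Y) / (s_X · s_Y) = 34.567 / (11.046 × 14.328)
  = 34.567 / 158.2671 ≈ 0.218

0.218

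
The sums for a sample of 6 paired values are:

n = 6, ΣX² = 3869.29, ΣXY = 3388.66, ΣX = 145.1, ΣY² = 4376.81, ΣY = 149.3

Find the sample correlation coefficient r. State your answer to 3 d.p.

-0.454

r = (nΣXY − ΣXΣY) / √[(nΣX² − (ΣX)²)(nΣY² − (ΣY)²)]
Numerator: 6×3388.66 − 145.1×149.3 = -1331.47
Denominator: √[(23215.74 − 21054.01)(26260.86 − 22290.49)] = √[2161.73 × 3970.37] = 2929.6532
r = -1331.47 / 2929.6532 ≈ -0.454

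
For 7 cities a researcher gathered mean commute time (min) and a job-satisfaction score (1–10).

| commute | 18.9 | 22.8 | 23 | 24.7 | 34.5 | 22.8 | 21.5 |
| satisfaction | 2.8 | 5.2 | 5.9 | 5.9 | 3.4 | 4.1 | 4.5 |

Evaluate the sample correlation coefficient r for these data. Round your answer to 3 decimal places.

n = 7, Σx = 168.2, Σy = 31.8, Σx² = 4188.48, Σy² = 153.12, Σxy = 760.44
nΣxy − ΣxΣy = 5323.08 − 5348.76 = -25.68
nΣx² − (Σx)² = 29319.36 − 28291.24 = 1028.12; nΣy² − (Σy)² = 1071.84 − 1011.24 = 60.6
r = -25.68 / √(1028.12 × 60.6) = -25.68 / 249.6078 ≈ -0.103

-0.103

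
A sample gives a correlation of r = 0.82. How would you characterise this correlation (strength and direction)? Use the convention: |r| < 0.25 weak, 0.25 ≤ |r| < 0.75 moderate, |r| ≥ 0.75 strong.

strong positive

r = 0.82 > 0 so the relationship is positive.
|r| = 0.82, which falls in the strong range.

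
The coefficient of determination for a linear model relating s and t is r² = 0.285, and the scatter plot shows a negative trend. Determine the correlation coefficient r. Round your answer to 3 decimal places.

-0.534

|r| = √0.285 = 0.534
The association is negative, so r = −0.534.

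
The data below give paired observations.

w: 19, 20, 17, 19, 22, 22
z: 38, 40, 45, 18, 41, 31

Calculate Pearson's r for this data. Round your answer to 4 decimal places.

-0.1218

n = 6, Σw = 119, Σz = 213, Σw² = 2379, Σz² = 8035, Σwz = 4213
nΣwz − ΣwΣz = 25278 − 25347 = -69
nΣw² − (Σw)² = 14274 − 14161 = 113; nΣz² − (Σz)² = 48210 − 45369 = 2841
r = -69 / √(113 × 2841) = -69 / 566.5977 ≈ -0.1218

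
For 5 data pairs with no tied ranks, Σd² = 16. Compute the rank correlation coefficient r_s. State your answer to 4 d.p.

0.2000

ρ = 1 − 6Σd² / [n(n²−1)] = 1 − 6×16 / (5×24)
  = 1 − 96/120 = 1 − 0.80000 ≈ 0.2000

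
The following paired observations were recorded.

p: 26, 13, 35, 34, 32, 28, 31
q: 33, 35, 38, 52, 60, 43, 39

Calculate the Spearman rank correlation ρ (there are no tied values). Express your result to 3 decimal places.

0.536

Rank p: 2, 1, 7, 6, 5, 3, 4
Rank q: 1, 2, 3, 6, 7, 5, 4
d = rank(p) − rank(q): 1, -1, 4, 0, -2, -2, 0; Σd² = 26
ρ = 1 − 6Σd² / [n(n²−1)] = 1 − 6×26 / (7×48) = 1 − 156/336 ≈ 0.536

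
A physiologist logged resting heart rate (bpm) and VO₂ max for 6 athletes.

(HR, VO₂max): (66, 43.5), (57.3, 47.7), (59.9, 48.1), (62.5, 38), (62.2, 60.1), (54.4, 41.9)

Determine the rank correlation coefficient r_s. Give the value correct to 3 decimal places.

Rank HR: 6, 2, 3, 5, 4, 1
Rank VO₂max: 3, 4, 5, 1, 6, 2
d = rank(HR) − rank(VO₂max): 3, -2, -2, 4, -2, -1; Σd² = 38
ρ = 1 − 6Σd² / [n(n²−1)] = 1 − 6×38 / (6×35) = 1 − 228/210 ≈ -0.086

-0.086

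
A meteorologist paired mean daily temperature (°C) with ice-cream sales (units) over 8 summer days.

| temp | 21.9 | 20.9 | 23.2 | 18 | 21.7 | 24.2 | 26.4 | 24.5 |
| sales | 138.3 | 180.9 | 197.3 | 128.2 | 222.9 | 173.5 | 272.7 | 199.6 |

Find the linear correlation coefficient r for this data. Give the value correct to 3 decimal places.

0.742

n = 8, Σx = 180.8, Σy = 1513.4, Σx² = 4132.4, Σy² = 301206.34, Σxy = 34819.65
nΣxy − ΣxΣy = 278557.2 − 273622.72 = 4934.48
nΣx² − (Σx)² = 33059.2 − 32688.64 = 370.56; nΣy² − (Σy)² = 2409650.72 − 2290379.56 = 119271.16
r = 4934.48 / √(370.56 × 119271.16) = 4934.48 / 6648.0915 ≈ 0.742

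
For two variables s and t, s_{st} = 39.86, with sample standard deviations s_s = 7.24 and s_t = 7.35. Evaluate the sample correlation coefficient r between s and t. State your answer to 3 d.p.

r = Cov(s,t) / (s_s · s_t) = 39.86 / (7.24 × 7.35)
  = 39.86 / 53.2140 ≈ 0.749

0.749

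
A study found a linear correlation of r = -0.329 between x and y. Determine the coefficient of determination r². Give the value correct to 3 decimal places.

0.108

r² = (-0.329)² = 0.108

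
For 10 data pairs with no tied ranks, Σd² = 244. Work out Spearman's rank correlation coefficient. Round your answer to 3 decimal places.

-0.479

ρ = 1 − 6Σd² / [n(n²−1)] = 1 − 6×244 / (10×99)
  = 1 − 1464/990 = 1 − 1.4788 ≈ -0.479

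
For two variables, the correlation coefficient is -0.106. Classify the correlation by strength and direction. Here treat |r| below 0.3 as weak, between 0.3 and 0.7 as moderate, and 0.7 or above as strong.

weak negative

r = -0.106 < 0 so the relationship is negative.
|r| = 0.106, which falls in the weak range.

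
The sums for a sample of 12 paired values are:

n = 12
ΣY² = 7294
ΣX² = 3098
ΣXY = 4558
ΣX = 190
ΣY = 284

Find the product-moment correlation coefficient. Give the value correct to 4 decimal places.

r = (nΣXY − ΣXΣY) / √[(nΣX² − (ΣX)²)(nΣY² − (ΣY)²)]
Numerator: 12×4558 − 190×284 = 736
Denominator: √[(37176 − 36100)(87528 − 80656)] = √[1076 × 6872] = 2719.2411
r = 736 / 2719.2411 ≈ 0.2707

0.2707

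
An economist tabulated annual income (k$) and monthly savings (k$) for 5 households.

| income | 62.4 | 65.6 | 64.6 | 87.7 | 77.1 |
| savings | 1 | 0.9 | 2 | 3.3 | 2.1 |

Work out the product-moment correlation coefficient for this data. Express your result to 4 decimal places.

0.8892

n = 5, Σx = 357.4, Σy = 9.3, Σx² = 26005.98, Σy² = 21.11, Σxy = 701.96
nΣxy − ΣxΣy = 3509.8 − 3323.82 = 185.98
nΣx² − (Σx)² = 130029.9 − 127734.76 = 2295.14; nΣy² − (Σy)² = 105.55 − 86.49 = 19.06
r = 185.98 / √(2295.14 × 19.06) = 185.98 / 209.1539 ≈ 0.8892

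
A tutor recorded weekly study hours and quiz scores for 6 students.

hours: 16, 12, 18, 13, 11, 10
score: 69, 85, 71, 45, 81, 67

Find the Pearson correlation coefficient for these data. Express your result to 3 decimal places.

n = 6, Σx = 80, Σy = 418, Σx² = 1114, Σy² = 30102, Σxy = 5548
nΣxy − ΣxΣy = 33288 − 33440 = -152
nΣx² − (Σx)² = 6684 − 6400 = 284; nΣy² − (Σy)² = 180612 − 174724 = 5888
r = -152 / √(284 × 5888) = -152 / 1293.1326 ≈ -0.118

-0.118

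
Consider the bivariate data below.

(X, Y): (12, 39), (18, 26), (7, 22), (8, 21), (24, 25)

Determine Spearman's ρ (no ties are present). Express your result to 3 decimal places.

Rank X: 3, 4, 1, 2, 5
Rank Y: 5, 4, 2, 1, 3
d = rank(X) − rank(Y): -2, 0, -1, 1, 2; Σd² = 10
ρ = 1 − 6Σd² / [n(n²−1)] = 1 − 6×10 / (5×24) = 1 − 60/120 ≈ 0.500

0.500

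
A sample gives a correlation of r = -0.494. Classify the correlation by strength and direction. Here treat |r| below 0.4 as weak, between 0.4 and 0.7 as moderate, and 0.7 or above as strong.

r = -0.494 < 0 so the relationship is negative.
|r| = 0.494, which falls in the moderate range.

moderate negative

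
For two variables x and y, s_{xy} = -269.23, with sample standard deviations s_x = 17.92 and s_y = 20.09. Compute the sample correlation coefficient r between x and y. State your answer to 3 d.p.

r = Cov(x,y) / (s_x · s_y) = -269.23 / (17.92 × 20.09)
  = -269.23 / 360.0128 ≈ -0.748

-0.748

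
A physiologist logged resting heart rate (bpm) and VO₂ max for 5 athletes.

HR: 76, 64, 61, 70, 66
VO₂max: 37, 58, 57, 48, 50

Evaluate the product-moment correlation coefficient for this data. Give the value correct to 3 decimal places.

n = 5, Σx = 337, Σy = 250, Σx² = 22849, Σy² = 12786, Σxy = 16661
nΣxy − ΣxΣy = 83305 − 84250 = -945
nΣx² − (Σx)² = 114245 − 113569 = 676; nΣy² − (Σy)² = 63930 − 62500 = 1430
r = -945 / √(676 × 1430) = -945 / 983.1989 ≈ -0.961

-0.961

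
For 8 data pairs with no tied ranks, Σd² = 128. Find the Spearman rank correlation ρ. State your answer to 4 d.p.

-0.5238

ρ = 1 − 6Σd² / [n(n²−1)] = 1 − 6×128 / (8×63)
  = 1 − 768/504 = 1 − 1.52381 ≈ -0.5238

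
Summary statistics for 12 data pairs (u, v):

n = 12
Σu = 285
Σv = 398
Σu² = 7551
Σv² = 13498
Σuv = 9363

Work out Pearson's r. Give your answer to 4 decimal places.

-0.1855

r = (nΣuv − ΣuΣv) / √[(nΣu² − (Σu)²)(nΣv² − (Σv)²)]
Numerator: 12×9363 − 285×398 = -1074
Denominator: √[(90612 − 81225)(161976 − 158404)] = √[9387 × 3572] = 5790.5409
r = -1074 / 5790.5409 ≈ -0.1855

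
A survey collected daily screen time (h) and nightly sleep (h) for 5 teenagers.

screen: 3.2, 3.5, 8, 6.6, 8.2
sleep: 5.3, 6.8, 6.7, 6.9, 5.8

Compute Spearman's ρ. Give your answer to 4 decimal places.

0.1000

Rank screen: 1, 2, 4, 3, 5
Rank sleep: 1, 4, 3, 5, 2
d = rank(screen) − rank(sleep): 0, -2, 1, -2, 3; Σd² = 18
ρ = 1 − 6Σd² / [n(n²−1)] = 1 − 6×18 / (5×24) = 1 − 108/120 ≈ 0.1000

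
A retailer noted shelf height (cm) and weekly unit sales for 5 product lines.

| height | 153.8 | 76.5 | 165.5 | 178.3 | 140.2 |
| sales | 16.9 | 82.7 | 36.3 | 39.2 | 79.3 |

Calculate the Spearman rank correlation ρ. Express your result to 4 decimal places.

Rank height: 3, 1, 4, 5, 2
Rank sales: 1, 5, 2, 3, 4
d = rank(height) − rank(sales): 2, -4, 2, 2, -2; Σd² = 32
ρ = 1 − 6Σd² / [n(n²−1)] = 1 − 6×32 / (5×24) = 1 − 192/120 ≈ -0.6000

-0.6000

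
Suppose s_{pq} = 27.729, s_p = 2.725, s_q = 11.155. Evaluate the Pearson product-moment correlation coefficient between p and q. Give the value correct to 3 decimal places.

r = Cov(p,q) / (s_p · s_q) = 27.729 / (2.725 × 11.155)
  = 27.729 / 30.3974 ≈ 0.912

0.912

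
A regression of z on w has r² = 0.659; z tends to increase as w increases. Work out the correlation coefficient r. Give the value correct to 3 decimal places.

|r| = √0.659 = 0.812
The association is positive, so r = 0.812.

0.812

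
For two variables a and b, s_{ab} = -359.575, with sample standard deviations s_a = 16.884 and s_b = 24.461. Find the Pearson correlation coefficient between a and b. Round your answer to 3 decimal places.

-0.871

r = Cov(a,b) / (s_a · s_b) = -359.575 / (16.884 × 24.461)
  = -359.575 / 412.9995 ≈ -0.871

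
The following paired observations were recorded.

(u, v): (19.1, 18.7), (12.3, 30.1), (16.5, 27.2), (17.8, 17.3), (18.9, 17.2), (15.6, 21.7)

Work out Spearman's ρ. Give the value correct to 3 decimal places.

-0.771

Rank u: 6, 1, 3, 4, 5, 2
Rank v: 3, 6, 5, 2, 1, 4
d = rank(u) − rank(v): 3, -5, -2, 2, 4, -2; Σd² = 62
ρ = 1 − 6Σd² / [n(n²−1)] = 1 − 6×62 / (6×35) = 1 − 372/210 ≈ -0.771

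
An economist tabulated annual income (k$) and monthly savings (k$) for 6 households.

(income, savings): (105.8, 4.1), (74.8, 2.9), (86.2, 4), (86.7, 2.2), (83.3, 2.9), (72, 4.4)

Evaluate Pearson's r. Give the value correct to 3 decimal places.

0.120

n = 6, Σx = 508.8, Σy = 20.5, Σx² = 43858.9, Σy² = 73.83, Σxy = 1744.61
nΣxy − ΣxΣy = 10467.66 − 10430.4 = 37.26
nΣx² − (Σx)² = 263153.4 − 258877.44 = 4275.96; nΣy² − (Σy)² = 442.98 − 420.25 = 22.73
r = 37.26 / √(4275.96 × 22.73) = 37.26 / 311.7572 ≈ 0.120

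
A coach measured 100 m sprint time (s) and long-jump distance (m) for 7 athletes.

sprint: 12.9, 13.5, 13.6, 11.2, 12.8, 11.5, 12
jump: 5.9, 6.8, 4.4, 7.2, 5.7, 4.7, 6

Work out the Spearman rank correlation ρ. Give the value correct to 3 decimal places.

Rank sprint: 5, 6, 7, 1, 4, 2, 3
Rank jump: 4, 6, 1, 7, 3, 2, 5
d = rank(sprint) − rank(jump): 1, 0, 6, -6, 1, 0, -2; Σd² = 78
ρ = 1 − 6Σd² / [n(n²−1)] = 1 − 6×78 / (7×48) = 1 − 468/336 ≈ -0.393

-0.393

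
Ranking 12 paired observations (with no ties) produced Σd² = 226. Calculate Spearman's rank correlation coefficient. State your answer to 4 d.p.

ρ = 1 − 6Σd² / [n(n²−1)] = 1 − 6×226 / (12×143)
  = 1 − 1356/1716 = 1 − 0.79021 ≈ 0.2098

0.2098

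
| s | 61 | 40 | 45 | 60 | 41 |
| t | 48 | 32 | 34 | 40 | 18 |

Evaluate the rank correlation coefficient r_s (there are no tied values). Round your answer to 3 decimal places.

0.900

Rank s: 5, 1, 3, 4, 2
Rank t: 5, 2, 3, 4, 1
d = rank(s) − rank(t): 0, -1, 0, 0, 1; Σd² = 2
ρ = 1 − 6Σd² / [n(n²−1)] = 1 − 6×2 / (5×24) = 1 − 12/120 ≈ 0.900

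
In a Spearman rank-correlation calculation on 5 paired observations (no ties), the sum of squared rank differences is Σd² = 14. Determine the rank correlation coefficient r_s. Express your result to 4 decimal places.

0.3000

ρ = 1 − 6Σd² / [n(n²−1)] = 1 − 6×14 / (5×24)
  = 1 − 84/120 = 1 − 0.70000 ≈ 0.3000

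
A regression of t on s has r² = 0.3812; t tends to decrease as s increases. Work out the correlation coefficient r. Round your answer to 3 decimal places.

|r| = √0.3812 = 0.617
The association is negative, so r = −0.617.

-0.617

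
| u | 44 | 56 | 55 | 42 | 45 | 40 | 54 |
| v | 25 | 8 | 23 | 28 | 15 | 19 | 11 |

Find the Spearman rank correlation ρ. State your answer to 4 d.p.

-0.6071

Rank u: 3, 7, 6, 2, 4, 1, 5
Rank v: 6, 1, 5, 7, 3, 4, 2
d = rank(u) − rank(v): -3, 6, 1, -5, 1, -3, 3; Σd² = 90
ρ = 1 − 6Σd² / [n(n²−1)] = 1 − 6×90 / (7×48) = 1 − 540/336 ≈ -0.6071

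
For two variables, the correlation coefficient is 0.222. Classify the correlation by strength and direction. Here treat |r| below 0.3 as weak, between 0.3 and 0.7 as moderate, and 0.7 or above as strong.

r = 0.222 > 0 so the relationship is positive.
|r| = 0.222, which falls in the weak range.

weak positive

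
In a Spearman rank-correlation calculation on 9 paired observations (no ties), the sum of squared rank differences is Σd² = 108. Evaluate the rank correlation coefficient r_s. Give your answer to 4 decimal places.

ρ = 1 − 6Σd² / [n(n²−1)] = 1 − 6×108 / (9×80)
  = 1 − 648/720 = 1 − 0.90000 ≈ 0.1000

0.1000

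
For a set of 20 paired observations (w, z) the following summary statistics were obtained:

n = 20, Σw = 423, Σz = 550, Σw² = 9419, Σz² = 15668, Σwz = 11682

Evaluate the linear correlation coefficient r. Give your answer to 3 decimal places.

r = (nΣwz − ΣwΣz) / √[(nΣw² − (Σw)²)(nΣz² − (Σz)²)]
Numerator: 20×11682 − 423×550 = 990
Denominator: √[(188380 − 178929)(313360 − 302500)] = √[9451 × 10860] = 10131.0345
r = 990 / 10131.0345 ≈ 0.098

0.098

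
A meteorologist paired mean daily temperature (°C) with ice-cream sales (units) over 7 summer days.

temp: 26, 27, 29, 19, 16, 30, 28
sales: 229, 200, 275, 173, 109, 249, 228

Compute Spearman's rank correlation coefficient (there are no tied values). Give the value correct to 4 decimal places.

0.8571

Rank temp: 3, 4, 6, 2, 1, 7, 5
Rank sales: 5, 3, 7, 2, 1, 6, 4
d = rank(temp) − rank(sales): -2, 1, -1, 0, 0, 1, 1; Σd² = 8
ρ = 1 − 6Σd² / [n(n²−1)] = 1 − 6×8 / (7×48) = 1 − 48/336 ≈ 0.8571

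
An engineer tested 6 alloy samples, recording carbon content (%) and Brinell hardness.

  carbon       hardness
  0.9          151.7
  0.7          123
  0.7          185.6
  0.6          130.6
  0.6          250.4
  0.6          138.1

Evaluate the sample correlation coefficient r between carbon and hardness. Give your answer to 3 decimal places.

n = 6, Σx = 4.1, Σy = 979.4, Σx² = 2.87, Σy² = 171417.38, Σxy = 664.01
nΣxy − ΣxΣy = 3984.06 − 4015.54 = -31.48
nΣx² − (Σx)² = 17.22 − 16.81 = 0.41; nΣy² − (Σy)² = 1028504.28 − 959224.36 = 69279.92
r = -31.48 / √(0.41 × 69279.92) = -31.48 / 168.5371 ≈ -0.187

-0.187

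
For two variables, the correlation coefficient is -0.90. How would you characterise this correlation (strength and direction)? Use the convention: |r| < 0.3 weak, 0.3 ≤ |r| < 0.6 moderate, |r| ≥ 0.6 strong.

r = -0.90 < 0 so the relationship is negative.
|r| = 0.90, which falls in the strong range.

strong negative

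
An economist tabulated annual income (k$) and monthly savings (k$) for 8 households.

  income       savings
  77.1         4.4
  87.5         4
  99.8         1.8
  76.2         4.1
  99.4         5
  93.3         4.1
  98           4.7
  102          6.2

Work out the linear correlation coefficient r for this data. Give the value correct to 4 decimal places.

0.1099

n = 8, Σx = 733.3, Σy = 34.3, Σx² = 67960.39, Σy² = 157.75, Σxy = 3153.83
nΣxy − ΣxΣy = 25230.64 − 25152.19 = 78.45
nΣx² − (Σx)² = 543683.12 − 537728.89 = 5954.23; nΣy² − (Σy)² = 1262 − 1176.49 = 85.51
r = 78.45 / √(5954.23 × 85.51) = 78.45 / 713.5448 ≈ 0.1099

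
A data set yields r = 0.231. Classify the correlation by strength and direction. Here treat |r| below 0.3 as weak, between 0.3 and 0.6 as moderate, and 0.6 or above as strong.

r = 0.231 > 0 so the relationship is positive.
|r| = 0.231, which falls in the weak range.

weak positive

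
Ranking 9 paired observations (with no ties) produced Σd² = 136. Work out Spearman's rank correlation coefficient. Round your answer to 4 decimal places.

-0.1333

ρ = 1 − 6Σd² / [n(n²−1)] = 1 − 6×136 / (9×80)
  = 1 − 816/720 = 1 − 1.13333 ≈ -0.1333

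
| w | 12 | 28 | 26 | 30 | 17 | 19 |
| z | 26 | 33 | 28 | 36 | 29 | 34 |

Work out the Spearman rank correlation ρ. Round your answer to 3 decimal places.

0.714

Rank w: 1, 5, 4, 6, 2, 3
Rank z: 1, 4, 2, 6, 3, 5
d = rank(w) − rank(z): 0, 1, 2, 0, -1, -2; Σd² = 10
ρ = 1 − 6Σd² / [n(n²−1)] = 1 − 6×10 / (6×35) = 1 − 60/210 ≈ 0.714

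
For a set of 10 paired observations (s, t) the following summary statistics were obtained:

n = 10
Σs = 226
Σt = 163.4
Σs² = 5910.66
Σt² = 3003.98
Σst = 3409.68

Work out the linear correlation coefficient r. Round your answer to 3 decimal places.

-0.547

r = (nΣst − ΣsΣt) / √[(nΣs² − (Σs)²)(nΣt² − (Σt)²)]
Numerator: 10×3409.68 − 226×163.4 = -2831.6
Denominator: √[(59106.6 − 51076)(30039.8 − 26699.56)] = √[8030.6 × 3340.24] = 5179.2018
r = -2831.6 / 5179.2018 ≈ -0.547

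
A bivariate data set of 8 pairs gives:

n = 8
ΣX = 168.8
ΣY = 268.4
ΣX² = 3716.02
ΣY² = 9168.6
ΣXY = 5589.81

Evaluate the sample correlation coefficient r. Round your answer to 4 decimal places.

r = (nΣXY − ΣXΣY) / √[(nΣX² − (ΣX)²)(nΣY² − (ΣY)²)]
Numerator: 8×5589.81 − 168.8×268.4 = -587.44
Denominator: √[(29728.16 − 28493.44)(73348.8 − 72038.56)] = √[1234.72 × 1310.24] = 1271.9196
r = -587.44 / 1271.9196 ≈ -0.4619

-0.4619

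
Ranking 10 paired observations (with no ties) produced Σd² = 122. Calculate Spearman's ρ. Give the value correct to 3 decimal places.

0.261

ρ = 1 − 6Σd² / [n(n²−1)] = 1 − 6×122 / (10×99)
  = 1 − 732/990 = 1 − 0.7394 ≈ 0.261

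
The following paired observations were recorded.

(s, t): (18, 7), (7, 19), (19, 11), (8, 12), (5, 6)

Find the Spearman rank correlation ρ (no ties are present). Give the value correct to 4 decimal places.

Rank s: 4, 2, 5, 3, 1
Rank t: 2, 5, 3, 4, 1
d = rank(s) − rank(t): 2, -3, 2, -1, 0; Σd² = 18
ρ = 1 − 6Σd² / [n(n²−1)] = 1 − 6×18 / (5×24) = 1 − 108/120 ≈ 0.1000

0.1000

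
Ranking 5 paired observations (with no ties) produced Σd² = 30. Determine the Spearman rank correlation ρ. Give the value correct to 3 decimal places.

-0.500

ρ = 1 − 6Σd² / [n(n²−1)] = 1 − 6×30 / (5×24)
  = 1 − 180/120 = 1 − 1.5000 ≈ -0.500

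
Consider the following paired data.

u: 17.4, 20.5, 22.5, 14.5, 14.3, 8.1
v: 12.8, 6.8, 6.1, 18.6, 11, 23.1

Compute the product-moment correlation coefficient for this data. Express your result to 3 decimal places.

n = 6, Σu = 97.3, Σv = 78.4, Σu² = 1709.61, Σv² = 1247.86, Σuv = 1113.48
nΣuv − ΣuΣv = 6680.88 − 7628.32 = -947.44
nΣu² − (Σu)² = 10257.66 − 9467.29 = 790.37; nΣv² − (Σv)² = 7487.16 − 6146.56 = 1340.6
r = -947.44 / √(790.37 × 1340.6) = -947.44 / 1029.3542 ≈ -0.920

-0.920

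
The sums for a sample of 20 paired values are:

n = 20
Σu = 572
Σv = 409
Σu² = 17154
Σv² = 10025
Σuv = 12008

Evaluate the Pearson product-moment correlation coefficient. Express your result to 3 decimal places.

0.270

r = (nΣuv − ΣuΣv) / √[(nΣu² − (Σu)²)(nΣv² − (Σv)²)]
Numerator: 20×12008 − 572×409 = 6212
Denominator: √[(343080 − 327184)(200500 − 167281)] = √[15896 × 33219] = 22979.3217
r = 6212 / 22979.3217 ≈ 0.270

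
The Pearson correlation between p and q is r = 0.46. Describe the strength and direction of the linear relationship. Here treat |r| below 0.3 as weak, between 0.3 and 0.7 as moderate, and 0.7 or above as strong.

moderate positive

r = 0.46 > 0 so the relationship is positive.
|r| = 0.46, which falls in the moderate range.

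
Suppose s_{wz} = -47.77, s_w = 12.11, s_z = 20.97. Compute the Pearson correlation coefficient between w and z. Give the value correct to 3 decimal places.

r = Cov(w,z) / (s_w · s_z) = -47.77 / (12.11 × 20.97)
  = -47.77 / 253.9467 ≈ -0.188

-0.188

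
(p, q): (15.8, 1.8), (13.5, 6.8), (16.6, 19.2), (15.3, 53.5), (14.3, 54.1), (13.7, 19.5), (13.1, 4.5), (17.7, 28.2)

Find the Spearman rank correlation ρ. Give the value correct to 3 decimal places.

Rank p: 6, 2, 7, 5, 4, 3, 1, 8
Rank q: 1, 3, 4, 7, 8, 5, 2, 6
d = rank(p) − rank(q): 5, -1, 3, -2, -4, -2, -1, 2; Σd² = 64
ρ = 1 − 6Σd² / [n(n²−1)] = 1 − 6×64 / (8×63) = 1 − 384/504 ≈ 0.238

0.238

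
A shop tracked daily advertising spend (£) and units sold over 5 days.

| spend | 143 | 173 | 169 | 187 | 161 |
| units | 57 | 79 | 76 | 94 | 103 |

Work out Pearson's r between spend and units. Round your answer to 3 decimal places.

0.595

n = 5, Σx = 833, Σy = 409, Σx² = 139829, Σy² = 34711, Σxy = 68823
nΣxy − ΣxΣy = 344115 − 340697 = 3418
nΣx² − (Σx)² = 699145 − 693889 = 5256; nΣy² − (Σy)² = 173555 − 167281 = 6274
r = 3418 / √(5256 × 6274) = 3418 / 5742.4859 ≈ 0.595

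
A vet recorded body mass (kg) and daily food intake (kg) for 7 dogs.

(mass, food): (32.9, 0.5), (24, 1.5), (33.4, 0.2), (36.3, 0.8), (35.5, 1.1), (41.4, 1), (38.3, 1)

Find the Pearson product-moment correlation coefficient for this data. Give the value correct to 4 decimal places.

-0.2724

n = 7, Σx = 241.8, Σy = 6.1, Σx² = 8532.76, Σy² = 6.39, Σxy = 206.92
nΣxy − ΣxΣy = 1448.44 − 1474.98 = -26.54
nΣx² − (Σx)² = 59729.32 − 58467.24 = 1262.08; nΣy² − (Σy)² = 44.73 − 37.21 = 7.52
r = -26.54 / √(1262.08 × 7.52) = -26.54 / 97.4210 ≈ -0.2724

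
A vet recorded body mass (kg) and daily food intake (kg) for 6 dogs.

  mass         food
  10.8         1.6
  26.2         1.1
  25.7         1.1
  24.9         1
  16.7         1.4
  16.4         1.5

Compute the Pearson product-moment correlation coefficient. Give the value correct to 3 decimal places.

-0.966

n = 6, Σx = 120.7, Σy = 7.7, Σx² = 2631.43, Σy² = 10.19, Σxy = 147.25
nΣxy − ΣxΣy = 883.5 − 929.39 = -45.89
nΣx² − (Σx)² = 15788.58 − 14568.49 = 1220.09; nΣy² − (Σy)² = 61.14 − 59.29 = 1.85
r = -45.89 / √(1220.09 × 1.85) = -45.89 / 47.5096 ≈ -0.966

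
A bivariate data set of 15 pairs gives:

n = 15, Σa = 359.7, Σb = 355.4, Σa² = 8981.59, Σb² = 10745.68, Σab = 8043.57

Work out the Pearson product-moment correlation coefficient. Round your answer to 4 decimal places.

-0.5264

r = (nΣab − ΣaΣb) / √[(nΣa² − (Σa)²)(nΣb² − (Σb)²)]
Numerator: 15×8043.57 − 359.7×355.4 = -7183.83
Denominator: √[(134723.85 − 129384.09)(161185.2 − 126309.16)] = √[5339.76 × 34876.04] = 13646.5997
r = -7183.83 / 13646.5997 ≈ -0.5264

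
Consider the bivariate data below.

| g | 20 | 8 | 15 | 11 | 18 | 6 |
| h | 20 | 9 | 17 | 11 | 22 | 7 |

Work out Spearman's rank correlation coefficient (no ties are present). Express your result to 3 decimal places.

0.943

Rank g: 6, 2, 4, 3, 5, 1
Rank h: 5, 2, 4, 3, 6, 1
d = rank(g) − rank(h): 1, 0, 0, 0, -1, 0; Σd² = 2
ρ = 1 − 6Σd² / [n(n²−1)] = 1 − 6×2 / (6×35) = 1 − 12/210 ≈ 0.943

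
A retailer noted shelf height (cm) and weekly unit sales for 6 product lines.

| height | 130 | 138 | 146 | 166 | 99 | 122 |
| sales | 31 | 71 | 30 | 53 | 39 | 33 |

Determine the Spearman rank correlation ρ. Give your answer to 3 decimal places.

0.086

Rank height: 3, 4, 5, 6, 1, 2
Rank sales: 2, 6, 1, 5, 4, 3
d = rank(height) − rank(sales): 1, -2, 4, 1, -3, -1; Σd² = 32
ρ = 1 − 6Σd² / [n(n²−1)] = 1 − 6×32 / (6×35) = 1 − 192/210 ≈ 0.086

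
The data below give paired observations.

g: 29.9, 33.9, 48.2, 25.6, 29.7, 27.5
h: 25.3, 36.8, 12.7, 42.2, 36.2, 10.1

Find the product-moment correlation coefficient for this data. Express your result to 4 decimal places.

n = 6, Σg = 194.8, Σh = 163.3, Σg² = 6660.16, Σh² = 5348.91, Σgh = 5049.34
nΣgh − ΣgΣh = 30296.04 − 31810.84 = -1514.8
nΣg² − (Σg)² = 39960.96 − 37947.04 = 2013.92; nΣh² − (Σh)² = 32093.46 − 26666.89 = 5426.57
r = -1514.8 / √(2013.92 × 5426.57) = -1514.8 / 3305.8551 ≈ -0.4582

-0.4582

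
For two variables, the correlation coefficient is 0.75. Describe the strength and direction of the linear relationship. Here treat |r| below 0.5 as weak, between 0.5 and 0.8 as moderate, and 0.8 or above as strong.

r = 0.75 > 0 so the relationship is positive.
|r| = 0.75, which falls in the moderate range.

moderate positive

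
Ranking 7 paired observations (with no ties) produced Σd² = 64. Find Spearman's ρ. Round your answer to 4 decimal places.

-0.1429

ρ = 1 − 6Σd² / [n(n²−1)] = 1 − 6×64 / (7×48)
  = 1 − 384/336 = 1 − 1.14286 ≈ -0.1429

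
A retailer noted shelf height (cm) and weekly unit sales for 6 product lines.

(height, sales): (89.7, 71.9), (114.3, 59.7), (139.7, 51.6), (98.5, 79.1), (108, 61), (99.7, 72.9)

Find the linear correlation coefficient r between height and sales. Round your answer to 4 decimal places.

-0.8737

n = 6, Σx = 649.9, Σy = 396.2, Σx² = 71933.01, Σy² = 26688.48, Σxy = 42129.14
nΣxy − ΣxΣy = 252774.84 − 257490.38 = -4715.54
nΣx² − (Σx)² = 431598.06 − 422370.01 = 9228.05; nΣy² − (Σy)² = 160130.88 − 156974.44 = 3156.44
r = -4715.54 / √(9228.05 × 3156.44) = -4715.54 / 5397.0164 ≈ -0.8737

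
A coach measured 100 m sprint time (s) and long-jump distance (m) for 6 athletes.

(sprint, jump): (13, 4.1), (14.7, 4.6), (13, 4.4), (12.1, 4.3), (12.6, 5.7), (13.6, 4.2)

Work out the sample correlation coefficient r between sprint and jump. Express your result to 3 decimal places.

-0.136

n = 6, Σx = 79, Σy = 27.3, Σx² = 1044.22, Σy² = 125.95, Σxy = 359.09
nΣxy − ΣxΣy = 2154.54 − 2156.7 = -2.16
nΣx² − (Σx)² = 6265.32 − 6241 = 24.32; nΣy² − (Σy)² = 755.7 − 745.29 = 10.41
r = -2.16 / √(24.32 × 10.41) = -2.16 / 15.9114 ≈ -0.136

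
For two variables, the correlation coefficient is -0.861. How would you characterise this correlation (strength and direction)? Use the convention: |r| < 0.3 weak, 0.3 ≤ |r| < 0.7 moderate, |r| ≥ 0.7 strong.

r = -0.861 < 0 so the relationship is negative.
|r| = 0.861, which falls in the strong range.

strong negative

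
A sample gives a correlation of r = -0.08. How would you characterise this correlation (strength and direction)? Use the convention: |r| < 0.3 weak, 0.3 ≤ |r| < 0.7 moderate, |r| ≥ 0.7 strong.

weak negative

r = -0.08 < 0 so the relationship is negative.
|r| = 0.08, which falls in the weak range.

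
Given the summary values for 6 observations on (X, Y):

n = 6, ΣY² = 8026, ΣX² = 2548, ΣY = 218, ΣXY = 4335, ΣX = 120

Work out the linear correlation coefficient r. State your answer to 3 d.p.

r = (nΣXY − ΣXΣY) / √[(nΣX² − (ΣX)²)(nΣY² − (ΣY)²)]
Numerator: 6×4335 − 120×218 = -150
Denominator: √[(15288 − 14400)(48156 − 47524)] = √[888 × 632] = 749.1435
r = -150 / 749.1435 ≈ -0.200

-0.200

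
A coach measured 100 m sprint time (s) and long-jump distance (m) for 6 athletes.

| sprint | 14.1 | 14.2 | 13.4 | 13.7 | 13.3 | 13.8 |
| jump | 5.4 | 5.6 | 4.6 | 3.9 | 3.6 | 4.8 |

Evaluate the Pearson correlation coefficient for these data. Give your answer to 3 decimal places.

0.852

n = 6, Σx = 82.5, Σy = 27.9, Σx² = 1135.03, Σy² = 132.89, Σxy = 384.85
nΣxy − ΣxΣy = 2309.1 − 2301.75 = 7.35
nΣx² − (Σx)² = 6810.18 − 6806.25 = 3.93; nΣy² − (Σy)² = 797.34 − 778.41 = 18.93
r = 7.35 / √(3.93 × 18.93) = 7.35 / 8.6252 ≈ 0.852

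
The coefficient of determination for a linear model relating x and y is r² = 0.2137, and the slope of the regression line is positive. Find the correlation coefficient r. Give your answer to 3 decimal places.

0.462

|r| = √0.2137 = 0.462
The association is positive, so r = 0.462.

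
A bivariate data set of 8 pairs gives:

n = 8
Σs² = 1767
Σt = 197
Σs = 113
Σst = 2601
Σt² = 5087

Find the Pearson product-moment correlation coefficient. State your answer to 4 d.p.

r = (nΣst − ΣsΣt) / √[(nΣs² − (Σs)²)(nΣt² − (Σt)²)]
Numerator: 8×2601 − 113×197 = -1453
Denominator: √[(14136 − 12769)(40696 − 38809)] = √[1367 × 1887] = 1606.0912
r = -1453 / 1606.0912 ≈ -0.9047

-0.9047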